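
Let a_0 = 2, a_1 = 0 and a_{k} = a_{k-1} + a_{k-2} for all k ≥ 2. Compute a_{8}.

26

The ordinary generating function has denominator 1 - z - z^2.
Iterating the recurrence: a_0,…,a_{8} = 2, 0, 2, 2, 4, 6, 10, 16, 26.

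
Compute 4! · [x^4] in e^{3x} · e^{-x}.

16

The EGF product rule gives c_4 = Σ_{k_1+k_2=4} C(4; k_1,k_2) · ∏ g_i(k_i), where e^{3x} gives (3)^k; e^{-x} gives (-1)^k.
g_1(k) for k = 0…4: 1, 3, 9, 27, 81.
g_2(k) for k = 0…4: 1, -1, 1, -1, 1.
c_4 = Σ_k C(4,k)·g_1(k)·g_2(4−k) = 1·1·1 + 4·3·(-1) + 6·9·1 + 4·27·(-1) + 1·81·1 = 1 − 12 + 54 − 108 + 81 = 16.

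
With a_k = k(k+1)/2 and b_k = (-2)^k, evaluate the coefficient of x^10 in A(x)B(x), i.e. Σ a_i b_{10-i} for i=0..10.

This is [x^10] in the product of the two ordinary generating functions.
Σ = 0·1024 + 1·(-512) + 3·256 + 6·(-128) + 10·64 + 15·(-32) + 21·16 + 28·(-8) + 36·4 + 45·(-2) + 55·1 = -131.

-131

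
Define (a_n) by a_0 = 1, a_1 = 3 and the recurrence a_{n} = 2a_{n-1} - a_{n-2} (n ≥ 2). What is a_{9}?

The ordinary generating function has denominator 1 - 2t + t^2.
Iterating the recurrence: a_0,…,a_{9} = 1, 3, 5, 7, 9, 11, 13, 15, 17, 19.

19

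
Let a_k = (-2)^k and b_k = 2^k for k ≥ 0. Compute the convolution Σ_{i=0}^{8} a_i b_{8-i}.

256

Write out a_i and b_{8-i} for i = 0,…,8 and sum the products.
Σ = 1·256 − 2·128 + 4·64 − 8·32 + 16·16 − 32·8 + 64·4 − 128·2 + 256·1 = 256.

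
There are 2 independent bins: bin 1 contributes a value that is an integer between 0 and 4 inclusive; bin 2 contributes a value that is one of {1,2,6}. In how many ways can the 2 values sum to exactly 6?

The generating function for the choices is (1 + x + x^2 + x^3 + x^4)·(x + x^2 + x^6); the count is [x^6].
(1 + x + x^2 + x^3 + x^4) has coefficients 1,1,1,1,1 for degrees 0…4.
(x + x^2 + x^6) has coefficients 0,1,1,0,0,0,1 for degrees 0…6.
[x^6] = 1·1 + 1·0 + 1·0 + 1·0 + 1·1 = 2.

2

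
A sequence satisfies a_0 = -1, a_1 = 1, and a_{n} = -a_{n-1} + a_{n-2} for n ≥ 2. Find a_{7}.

21

The ordinary generating function has denominator 1 + x - x^2.
Iterating the recurrence: a_0,…,a_{7} = -1, 1, -2, 3, -5, 8, -13, 21.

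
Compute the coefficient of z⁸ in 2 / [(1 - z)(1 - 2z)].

Partial fractions give a closed form: a_n = (-2)·1^n + (4)·2^n.
At n = 8: a_8 = 1022.

1022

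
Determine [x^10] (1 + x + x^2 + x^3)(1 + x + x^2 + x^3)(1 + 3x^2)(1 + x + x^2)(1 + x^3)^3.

(1 + x + x^2 + x^3) has coefficients 1,1,1,1 for degrees 0…3.
(1 + x + x^2 + x^3) has coefficients 1,1,1,1,0,0,0,0,0,0,0 for degrees 0…10.
Multiplying by (1 + 3x^2) gives running coefficients 1,1,4,4,3,3,0,0,0,0,0 for degrees 0…10.
Multiplying by (1 + x + x^2) gives running coefficients 1,2,6,9,11,10,6,3,0,0,0 for degrees 0…10.
Finally multiplying by (1 + x^3)^3, the product of all factors after the first has coefficients 1,2,6,12,17,28,36,42,48,46,44 for degrees 0…10.
[x^10] = 1·44 + 1·46 + 1·48 + 1·42 = 180.

180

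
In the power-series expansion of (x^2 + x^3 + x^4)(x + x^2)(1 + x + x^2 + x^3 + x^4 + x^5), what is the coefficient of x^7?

(x^2 + x^3 + x^4) has coefficients 0,0,1,1,1 for degrees 0…4.
(x + x^2) has coefficients 0,1,1,0,0,0,0,0 for degrees 0…7.
Finally multiplying by (1 + x + x^2 + x^3 + x^4 + x^5), the product of all factors after the first has coefficients 0,1,2,2,2,2,2,1 for degrees 0…7.
[x^7] = 1·2 + 1·2 + 1·2 = 6.

6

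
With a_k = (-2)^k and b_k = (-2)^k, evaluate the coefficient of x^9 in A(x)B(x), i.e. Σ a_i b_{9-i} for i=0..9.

This is [x^9] in the product of the two ordinary generating functions.
Σ = 1·(-512) − 2·256 + 4·(-128) − 8·64 + 16·(-32) − 32·16 + 64·(-8) − 128·4 + 256·(-2) − 512·1 = -5120.

-5120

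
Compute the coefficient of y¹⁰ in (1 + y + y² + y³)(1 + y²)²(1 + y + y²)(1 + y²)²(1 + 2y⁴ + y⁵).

96

(1 + y + y² + y³) has coefficients 1,1,1,1 for degrees 0…3.
(1 + y²)² has coefficients 1,0,2,0,1,0,0,0,0,0,0 for degrees 0…10.
Multiplying by (1 + y + y²) gives running coefficients 1,1,3,2,3,1,1,0,0,0,0 for degrees 0…10.
Multiplying by (1 + y²)² gives running coefficients 1,1,5,4,10,6,10,4,5,1,1 for degrees 0…10.
Finally multiplying by (1 + 2y⁴ + y⁵), the product of all factors after the first has coefficients 1,1,5,4,12,9,21,17,29,23,27 for degrees 0…10.
[y¹⁰] = 1·27 + 1·23 + 1·29 + 1·17 = 96.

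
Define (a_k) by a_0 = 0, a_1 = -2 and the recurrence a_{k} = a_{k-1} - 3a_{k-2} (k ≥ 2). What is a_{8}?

The ordinary generating function has denominator 1 - t + 3t^2.
Iterating the recurrence: a_0,…,a_{8} = 0, -2, -2, 4, 10, -2, -32, -26, 70.

70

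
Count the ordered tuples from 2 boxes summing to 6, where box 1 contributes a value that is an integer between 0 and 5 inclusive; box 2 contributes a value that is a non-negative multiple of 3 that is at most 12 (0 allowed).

2

The generating function for the choices is (1 + q + q^2 + q^3 + q^4 + q^5)·(1 + q^3 + q^6 + q^9 + q^12); the count is [q^6].
(1 + q + q^2 + q^3 + q^4 + q^5) has coefficients 1,1,1,1,1,1 for degrees 0…5.
(1 + q^3 + q^6 + q^9 + q^12) has coefficients 1,0,0,1,0,0,1 for degrees 0…6.
[q^6] = 1·1 + 1·0 + 1·0 + 1·1 + 1·0 + 1·0 = 2.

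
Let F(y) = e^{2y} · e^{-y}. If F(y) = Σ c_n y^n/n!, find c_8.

1

The EGF product rule gives c_8 = Σ_{k_1+k_2=8} C(8; k_1,k_2) · ∏ g_i(k_i), where e^{2y} gives (2)^k; e^{-y} gives (-1)^k.
g_1(k) for k = 0…8: 1, 2, 4, 8, 16, 32, 64, 128, 256.
g_2(k) for k = 0…8: 1, -1, 1, -1, 1, -1, 1, -1, 1.
c_8 = Σ_k C(8,k)·g_1(k)·g_2(8−k) = 1·1·1 + 8·2·(-1) + 28·4·1 + 56·8·(-1) + 70·16·1 + 56·32·(-1) + 28·64·1 + 8·128·(-1) + 1·256·1 = 1 − 16 + 112 − 448 + 1120 − 1792 + 1792 − 1024 + 256 = 1.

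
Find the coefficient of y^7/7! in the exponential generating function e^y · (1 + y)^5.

9276

The EGF product rule gives c_7 = Σ_{k_1+k_2=7} C(7; k_1,k_2) · ∏ g_i(k_i), where e^y gives (1)^k; (1+y)^5 gives the falling factorial (5)_k.
g_1(k) for k = 0…7: 1, 1, 1, 1, 1, 1, 1, 1.
g_2(k) for k = 0…7: 1, 5, 20, 60, 120, 120, 0, 0.
c_7 = Σ_k C(7,k)·g_1(k)·g_2(7−k) = 21·1·120 + 35·1·120 + 35·1·60 + 21·1·20 + 7·1·5 + 1·1·1 = 2520 + 4200 + 2100 + 420 + 35 + 1 = 9276.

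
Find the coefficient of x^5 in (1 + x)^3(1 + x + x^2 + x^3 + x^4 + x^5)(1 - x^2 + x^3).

7

(1 + x)^3 has coefficients 1,3,3,1 for degrees 0…3.
(1 + x + x^2 + x^3 + x^4 + x^5) has coefficients 1,1,1,1,1,1 for degrees 0…5.
Finally multiplying by (1 - x^2 + x^3), the product of all factors after the first has coefficients 1,1,0,1,1,1 for degrees 0…5.
[x^5] = 1·1 + 3·1 + 3·1 + 1·0 = 7.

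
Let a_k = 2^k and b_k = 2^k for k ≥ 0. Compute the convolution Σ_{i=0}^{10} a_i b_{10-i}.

This is [x^10] in the product of the two ordinary generating functions.
Σ = 1·1024 + 2·512 + 4·256 + 8·128 + 16·64 + 32·32 + 64·16 + 128·8 + 256·4 + 512·2 + 1024·1 = 11264.

11264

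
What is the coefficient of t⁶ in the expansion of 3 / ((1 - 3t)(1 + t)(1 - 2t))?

4665

Partial fractions give a closed form: a_n = (27/4)·3^n + (1/4)·(-1)^n + (-4)·2^n.
At n = 6: a_6 = 4665.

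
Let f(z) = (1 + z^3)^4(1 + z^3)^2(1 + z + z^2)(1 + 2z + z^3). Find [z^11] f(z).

(1 + z^3)^4 has coefficients 1,0,0,4,0,0,6,0,0,4,0,0 for degrees 0…11.
(1 + z^3)^2 has coefficients 1,0,0,2,0,0,1,0,0,0,0,0 for degrees 0…11.
Multiplying by (1 + z + z^2) gives running coefficients 1,1,1,2,2,2,1,1,1,0,0,0 for degrees 0…11.
Finally multiplying by (1 + 2z + z^3), the product of all factors after the first has coefficients 1,3,3,5,7,7,7,5,5,3,1,1 for degrees 0…11.
[z^11] = 1·1 + 4·5 + 6·7 + 4·3 = 75.

75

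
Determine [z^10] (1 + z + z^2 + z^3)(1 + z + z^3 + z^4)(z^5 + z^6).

5

(1 + z + z^2 + z^3) has coefficients 1,1,1,1 for degrees 0…3.
(1 + z + z^3 + z^4) has coefficients 1,1,0,1,1,0,0,0,0,0,0 for degrees 0…10.
Finally multiplying by (z^5 + z^6), the product of all factors after the first has coefficients 0,0,0,0,0,1,2,1,1,2,1 for degrees 0…10.
[z^10] = 1·1 + 1·2 + 1·1 + 1·1 = 5.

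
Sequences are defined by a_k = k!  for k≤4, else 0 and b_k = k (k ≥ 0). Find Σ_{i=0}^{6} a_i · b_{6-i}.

The convolution is the t^6 coefficient of A(t)B(t).
Σ = 1·6 + 1·5 + 2·4 + 6·3 + 24·2 + 0·1 + 0·0 = 85.

85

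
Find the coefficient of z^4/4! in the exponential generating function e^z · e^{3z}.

256

The EGF product rule gives c_4 = Σ_{k_1+k_2=4} C(4; k_1,k_2) · ∏ g_i(k_i), where e^z gives (1)^k; e^{3z} gives (3)^k.
g_1(k) for k = 0…4: 1, 1, 1, 1, 1.
g_2(k) for k = 0…4: 1, 3, 9, 27, 81.
c_4 = Σ_k C(4,k)·g_1(k)·g_2(4−k) = 1·1·81 + 4·1·27 + 6·1·9 + 4·1·3 + 1·1·1 = 81 + 108 + 54 + 12 + 1 = 256.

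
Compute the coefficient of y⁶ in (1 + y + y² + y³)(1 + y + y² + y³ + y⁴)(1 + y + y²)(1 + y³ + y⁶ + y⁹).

(1 + y + y² + y³) has coefficients 1,1,1,1 for degrees 0…3.
(1 + y + y² + y³ + y⁴) has coefficients 1,1,1,1,1,0,0 for degrees 0…6.
Multiplying by (1 + y + y²) gives running coefficients 1,2,3,3,3,2,1 for degrees 0…6.
Finally multiplying by (1 + y³ + y⁶ + y⁹), the product of all factors after the first has coefficients 1,2,3,4,5,5,5 for degrees 0…6.
[y⁶] = 1·5 + 1·5 + 1·5 + 1·4 = 19.

19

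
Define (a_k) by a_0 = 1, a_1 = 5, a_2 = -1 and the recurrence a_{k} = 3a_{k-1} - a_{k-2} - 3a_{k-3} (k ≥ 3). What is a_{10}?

The ordinary generating function has denominator 1 - 3t + t^2 + 3t^3.
Iterating the recurrence: a_0,…,a_{10} = 1, 5, -1, -11, -47, -127, -301, -635, -1223, -2131, -3265.

-3265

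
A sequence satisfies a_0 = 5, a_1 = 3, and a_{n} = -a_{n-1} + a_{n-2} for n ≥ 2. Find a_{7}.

-1

The ordinary generating function has denominator 1 + x - x^2.
Iterating the recurrence: a_0,…,a_{7} = 5, 3, 2, 1, 1, 0, 1, -1.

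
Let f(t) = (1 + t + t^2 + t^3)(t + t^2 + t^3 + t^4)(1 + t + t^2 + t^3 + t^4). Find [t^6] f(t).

(1 + t + t^2 + t^3) has coefficients 1,1,1,1 for degrees 0…3.
(t + t^2 + t^3 + t^4) has coefficients 0,1,1,1,1,0,0 for degrees 0…6.
Finally multiplying by (1 + t + t^2 + t^3 + t^4), the product of all factors after the first has coefficients 0,1,2,3,4,4,3 for degrees 0…6.
[t^6] = 1·3 + 1·4 + 1·4 + 1·3 = 14.

14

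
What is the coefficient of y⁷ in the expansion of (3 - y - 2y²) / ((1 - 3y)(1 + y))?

4009

The denominator gives the recurrence a_n = 2a_(n−1) + 3a_(n−2) for n ≥ 3; the numerator fixes a_0 = 3, a_1 = 5, a_2 = 17.
Iterating: 3, 5, 17, 49, 149, 445, 1337, 4009, so a_7 = 4009.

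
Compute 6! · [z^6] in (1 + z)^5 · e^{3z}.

83079

The EGF product rule gives c_6 = Σ_{k_1+k_2=6} C(6; k_1,k_2) · ∏ g_i(k_i), where (1+z)^5 gives the falling factorial (5)_k; e^{3z} gives (3)^k.
g_1(k) for k = 0…6: 1, 5, 20, 60, 120, 120, 0.
g_2(k) for k = 0…6: 1, 3, 9, 27, 81, 243, 729.
c_6 = Σ_k C(6,k)·g_1(k)·g_2(6−k) = 1·1·729 + 6·5·243 + 15·20·81 + 20·60·27 + 15·120·9 + 6·120·3 = 729 + 7290 + 24300 + 32400 + 16200 + 2160 = 83079.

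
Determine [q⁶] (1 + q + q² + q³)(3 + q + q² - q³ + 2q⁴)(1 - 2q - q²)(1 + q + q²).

(1 + q + q² + q³) has coefficients 1,1,1,1 for degrees 0…3.
(3 + q + q² - q³ + 2q⁴) has coefficients 3,1,1,-1,2,0,0 for degrees 0…6.
Multiplying by (1 - 2q - q²) gives running coefficients 3,-5,-4,-4,3,-3,-2 for degrees 0…6.
Finally multiplying by (1 + q + q²), the product of all factors after the first has coefficients 3,-2,-6,-13,-5,-4,-2 for degrees 0…6.
[q⁶] = 1·(-2) + 1·(-4) + 1·(-5) + 1·(-13) = -24.

-24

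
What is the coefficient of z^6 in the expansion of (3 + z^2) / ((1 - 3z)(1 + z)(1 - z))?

2551

Partial fractions give a closed form: a_n = (7/2)·3^n + (1/2)·(-1)^n + (-1)·1^n.
At n = 6: a_6 = 2551.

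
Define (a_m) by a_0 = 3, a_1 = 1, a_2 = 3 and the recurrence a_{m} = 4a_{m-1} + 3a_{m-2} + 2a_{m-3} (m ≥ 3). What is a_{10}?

The ordinary generating function has denominator 1 - 4t - 3t^2 - 2t^3.
Iterating the recurrence: a_0,…,a_{10} = 3, 1, 3, 21, 95, 449, 2123, 10029, 47383, 223865, 1057667.

1057667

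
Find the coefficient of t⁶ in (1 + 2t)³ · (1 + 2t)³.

(1 + 2t)³ has coefficients 1,6,12,8 for degrees 0…3.
(1 + 2t)³ has coefficients 1,6,12,8,0,0,0 for degrees 0…6.
[t⁶] = 1·0 + 6·0 + 12·0 + 8·8 = 64.

64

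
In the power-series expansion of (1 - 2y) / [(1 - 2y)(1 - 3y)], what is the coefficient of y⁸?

6561

Partial fractions give a closed form: a_n = (1)·3^n.
At n = 8: a_8 = 6561.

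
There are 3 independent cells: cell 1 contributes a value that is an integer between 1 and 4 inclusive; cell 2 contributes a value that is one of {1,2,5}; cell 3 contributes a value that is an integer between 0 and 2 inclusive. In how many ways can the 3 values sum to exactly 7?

The generating function for the choices is (q + q² + q³ + q⁴)·(q + q² + q⁵)·(1 + q + q²); the count is [q⁷].
(q + q² + q³ + q⁴) has coefficients 0,1,1,1,1 for degrees 0…4.
(q + q² + q⁵) has coefficients 0,1,1,0,0,1,0,0 for degrees 0…7.
Finally multiplying by (1 + q + q²), the product of all factors after the first has coefficients 0,1,2,2,1,1,1,1 for degrees 0…7.
[q⁷] = 1·1 + 1·1 + 1·1 + 1·2 = 5.

5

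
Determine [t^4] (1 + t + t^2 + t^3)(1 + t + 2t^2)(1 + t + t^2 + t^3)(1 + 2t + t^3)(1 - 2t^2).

(1 + t + t^2 + t^3) has coefficients 1,1,1,1 for degrees 0…3.
(1 + t + 2t^2) has coefficients 1,1,2,0,0 for degrees 0…4.
Multiplying by (1 + t + t^2 + t^3) gives running coefficients 1,2,4,4,3 for degrees 0…4.
Multiplying by (1 + 2t + t^3) gives running coefficients 1,4,8,13,13 for degrees 0…4.
Finally multiplying by (1 - 2t^2), the product of all factors after the first has coefficients 1,4,6,5,-3 for degrees 0…4.
[t^4] = 1·(-3) + 1·5 + 1·6 + 1·4 = 12.

12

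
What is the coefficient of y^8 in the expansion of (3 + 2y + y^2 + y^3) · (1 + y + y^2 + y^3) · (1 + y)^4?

18

(3 + 2y + y^2 + y^3) has coefficients 3,2,1,1 for degrees 0…3.
(1 + y + y^2 + y^3) has coefficients 1,1,1,1,0,0,0,0,0 for degrees 0…8.
Finally multiplying by (1 + y)^4, the product of all factors after the first has coefficients 1,5,11,15,15,11,5,1,0 for degrees 0…8.
[y^8] = 3·0 + 2·1 + 1·5 + 1·11 = 18.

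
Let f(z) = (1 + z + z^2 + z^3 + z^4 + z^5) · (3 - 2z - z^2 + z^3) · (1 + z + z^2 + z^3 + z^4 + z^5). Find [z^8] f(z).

(1 + z + z^2 + z^3 + z^4 + z^5) has coefficients 1,1,1,1,1,1 for degrees 0…5.
(3 - 2z - z^2 + z^3) has coefficients 3,-2,-1,1,0,0,0,0,0 for degrees 0…8.
Finally multiplying by (1 + z + z^2 + z^3 + z^4 + z^5), the product of all factors after the first has coefficients 3,1,0,1,1,1,-2,0,1 for degrees 0…8.
[z^8] = 1·1 + 1·0 + 1·(-2) + 1·1 + 1·1 + 1·1 = 2.

2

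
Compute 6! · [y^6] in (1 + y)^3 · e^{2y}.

3040

The EGF product rule gives c_6 = Σ_{k_1+k_2=6} C(6; k_1,k_2) · ∏ g_i(k_i), where (1+y)^3 gives the falling factorial (3)_k; e^{2y} gives (2)^k.
g_1(k) for k = 0…6: 1, 3, 6, 6, 0, 0, 0.
g_2(k) for k = 0…6: 1, 2, 4, 8, 16, 32, 64.
c_6 = Σ_k C(6,k)·g_1(k)·g_2(6−k) = 1·1·64 + 6·3·32 + 15·6·16 + 20·6·8 = 64 + 576 + 1440 + 960 = 3040.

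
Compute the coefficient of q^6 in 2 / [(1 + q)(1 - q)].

Partial fractions give a closed form: a_n = (1)·(-1)^n + (1)·1^n.
At n = 6: a_6 = 2.

2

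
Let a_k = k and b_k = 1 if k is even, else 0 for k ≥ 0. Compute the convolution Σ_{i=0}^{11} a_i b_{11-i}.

This is [x^11] in the product of the two ordinary generating functions.
Σ = 0·0 + 1·1 + 2·0 + 3·1 + 4·0 + 5·1 + 6·0 + 7·1 + 8·0 + 9·1 + 10·0 + 11·1 = 36.

36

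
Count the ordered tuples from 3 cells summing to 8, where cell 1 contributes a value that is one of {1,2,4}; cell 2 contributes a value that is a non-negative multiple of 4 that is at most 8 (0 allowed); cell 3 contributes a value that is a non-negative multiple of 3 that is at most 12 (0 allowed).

3

The generating function for the choices is (x + x² + x⁴)·(1 + x⁴ + x⁸)·(1 + x³ + x⁶ + x⁹ + x¹²); the count is [x⁸].
(x + x² + x⁴) has coefficients 0,1,1,0,1 for degrees 0…4.
(1 + x⁴ + x⁸) has coefficients 1,0,0,0,1,0,0,0,1 for degrees 0…8.
Finally multiplying by (1 + x³ + x⁶ + x⁹ + x¹²), the product of all factors after the first has coefficients 1,0,0,1,1,0,1,1,1 for degrees 0…8.
[x⁸] = 1·1 + 1·1 + 1·1 = 3.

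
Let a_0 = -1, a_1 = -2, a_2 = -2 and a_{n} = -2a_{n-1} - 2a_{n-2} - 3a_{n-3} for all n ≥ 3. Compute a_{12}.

-1137

The ordinary generating function has denominator 1 + 2z + 2z^2 + 3z^3.
Iterating the recurrence: a_0,…,a_{12} = -1, -2, -2, 11, -12, 8, -25, 70, -114, 163, -308, 632, -1137.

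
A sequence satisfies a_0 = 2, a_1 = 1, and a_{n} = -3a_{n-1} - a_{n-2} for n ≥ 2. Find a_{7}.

The ordinary generating function has denominator 1 + 3z + z^2.
Iterating the recurrence: a_0,…,a_{7} = 2, 1, -5, 14, -37, 97, -254, 665.

665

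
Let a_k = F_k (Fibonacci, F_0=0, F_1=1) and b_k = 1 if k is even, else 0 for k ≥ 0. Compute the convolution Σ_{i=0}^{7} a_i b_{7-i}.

Write out a_i and b_{7-i} for i = 0,…,7 and sum the products.
Σ = 0·0 + 1·1 + 1·0 + 2·1 + 3·0 + 5·1 + 8·0 + 13·1 = 21.

21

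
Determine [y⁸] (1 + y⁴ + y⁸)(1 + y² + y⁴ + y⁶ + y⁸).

3

(1 + y⁴ + y⁸) has coefficients 1,0,0,0,1,0,0,0,1 for degrees 0…8.
(1 + y² + y⁴ + y⁶ + y⁸) has coefficients 1,0,1,0,1,0,1,0,1 for degrees 0…8.
[y⁸] = 1·1 + 1·1 + 1·1 = 3.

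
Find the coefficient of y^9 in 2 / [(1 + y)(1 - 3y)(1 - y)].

The denominator gives the recurrence a_n = 3a_(n−1) + a_(n−2) − 3a_(n−3) for n ≥ 3; the numerator fixes a_0 = 2, a_1 = 6, a_2 = 20.
Iterating: 2, 6, 20, 60, 182, 546, 1640, 4920, 14762, 44286, so a_9 = 44286.

44286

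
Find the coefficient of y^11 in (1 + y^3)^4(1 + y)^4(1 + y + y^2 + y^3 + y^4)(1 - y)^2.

(1 + y^3)^4 has coefficients 1,0,0,4,0,0,6,0,0,4,0,0 for degrees 0…11.
(1 + y)^4 has coefficients 1,4,6,4,1,0,0,0,0,0,0,0 for degrees 0…11.
Multiplying by (1 + y + y^2 + y^3 + y^4) gives running coefficients 1,5,11,15,16,15,11,5,1,0,0,0 for degrees 0…11.
Finally multiplying by (1 - y)^2, the product of all factors after the first has coefficients 1,3,2,-2,-3,-2,-3,-2,2,3,1,0 for degrees 0…11.
[y^11] = 1·0 + 4·2 + 6·(-2) + 4·2 = 4.

4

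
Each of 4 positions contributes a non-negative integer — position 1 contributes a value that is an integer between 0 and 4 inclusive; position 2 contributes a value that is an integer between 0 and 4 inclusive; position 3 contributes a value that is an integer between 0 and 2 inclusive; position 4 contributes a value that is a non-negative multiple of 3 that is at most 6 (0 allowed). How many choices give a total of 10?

The generating function for the choices is (1 + z + z² + z³ + z⁴)·(1 + z + z² + z³ + z⁴)·(1 + z + z²)·(1 + z³ + z⁶); the count is [z¹⁰].
(1 + z + z² + z³ + z⁴) has coefficients 1,1,1,1,1 for degrees 0…4.
(1 + z + z² + z³ + z⁴) has coefficients 1,1,1,1,1,0,0,0,0,0,0 for degrees 0…10.
Multiplying by (1 + z + z²) gives running coefficients 1,2,3,3,3,2,1,0,0,0,0 for degrees 0…10.
Finally multiplying by (1 + z³ + z⁶), the product of all factors after the first has coefficients 1,2,3,4,5,5,5,5,5,4,3 for degrees 0…10.
[z¹⁰] = 1·3 + 1·4 + 1·5 + 1·5 + 1·5 = 22.

22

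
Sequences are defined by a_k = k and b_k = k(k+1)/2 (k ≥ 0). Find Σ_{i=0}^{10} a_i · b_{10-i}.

Write out a_i and b_{10-i} for i = 0,…,10 and sum the products.
Σ = 0·55 + 1·45 + 2·36 + 3·28 + 4·21 + 5·15 + 6·10 + 7·6 + 8·3 + 9·1 + 10·0 = 495.

495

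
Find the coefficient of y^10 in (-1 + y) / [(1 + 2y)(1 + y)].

The denominator gives the recurrence a_n = −3a_(n−1) − 2a_(n−2) for n ≥ 2; the numerator fixes a_0 = -1, a_1 = 4.
Iterating: -1, 4, -10, 22, -46, 94, -190, 382, -766, 1534, -3070, so a_10 = -3070.

-3070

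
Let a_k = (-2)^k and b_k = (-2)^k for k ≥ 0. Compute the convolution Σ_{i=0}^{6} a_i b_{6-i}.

This is [x^6] in the product of the two ordinary generating functions.
Σ = 1·64 − 2·(-32) + 4·16 − 8·(-8) + 16·4 − 32·(-2) + 64·1 = 448.

448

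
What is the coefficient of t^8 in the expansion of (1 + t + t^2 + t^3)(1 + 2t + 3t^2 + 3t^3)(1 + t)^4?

(1 + t + t^2 + t^3) has coefficients 1,1,1,1 for degrees 0…3.
(1 + 2t + 3t^2 + 3t^3) has coefficients 1,2,3,3,0,0,0,0,0 for degrees 0…8.
Finally multiplying by (1 + t)^4, the product of all factors after the first has coefficients 1,6,17,31,39,32,15,3,0 for degrees 0…8.
[t^8] = 1·0 + 1·3 + 1·15 + 1·32 = 50.

50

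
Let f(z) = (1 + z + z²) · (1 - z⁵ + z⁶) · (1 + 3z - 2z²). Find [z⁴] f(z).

-2

(1 + z + z²) has coefficients 1,1,1 for degrees 0…2.
(1 - z⁵ + z⁶) has coefficients 1,0,0,0,0 for degrees 0…4.
Finally multiplying by (1 + 3z - 2z²), the product of all factors after the first has coefficients 1,3,-2,0,0 for degrees 0…4.
[z⁴] = 1·0 + 1·0 + 1·(-2) = -2.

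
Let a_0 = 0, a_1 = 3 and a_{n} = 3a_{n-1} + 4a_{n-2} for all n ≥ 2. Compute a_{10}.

The ordinary generating function has denominator 1 - 3q - 4q^2.
Iterating the recurrence: a_0,…,a_{10} = 0, 3, 9, 39, 153, 615, 2457, 9831, 39321, 157287, 629145.

629145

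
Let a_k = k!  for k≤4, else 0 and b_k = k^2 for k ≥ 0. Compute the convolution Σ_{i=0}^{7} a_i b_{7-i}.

447

The convolution is the t^7 coefficient of A(t)B(t).
Σ = 1·49 + 1·36 + 2·25 + 6·16 + 24·9 + 0·4 + 0·1 + 0·0 = 447.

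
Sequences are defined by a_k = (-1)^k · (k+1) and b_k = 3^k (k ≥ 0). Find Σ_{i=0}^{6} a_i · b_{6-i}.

412

The convolution is the t^6 coefficient of A(t)B(t).
Σ = 1·729 − 2·243 + 3·81 − 4·27 + 5·9 − 6·3 + 7·1 = 412.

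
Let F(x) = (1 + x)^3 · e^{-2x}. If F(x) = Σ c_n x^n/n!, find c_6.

The EGF product rule gives c_6 = Σ_{k_1+k_2=6} C(6; k_1,k_2) · ∏ g_i(k_i), where (1+x)^3 gives the falling factorial (3)_k; e^{-2x} gives (-2)^k.
g_1(k) for k = 0…6: 1, 3, 6, 6, 0, 0, 0.
g_2(k) for k = 0…6: 1, -2, 4, -8, 16, -32, 64.
c_6 = Σ_k C(6,k)·g_1(k)·g_2(6−k) = 1·1·64 + 6·3·(-32) + 15·6·16 + 20·6·(-8) = 64 − 576 + 1440 − 960 = -32.

-32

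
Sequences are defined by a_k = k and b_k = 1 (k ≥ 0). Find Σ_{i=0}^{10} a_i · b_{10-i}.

This is [x^10] in the product of the two ordinary generating functions.
Σ = 0·1 + 1·1 + 2·1 + 3·1 + 4·1 + 5·1 + 6·1 + 7·1 + 8·1 + 9·1 + 10·1 = 55.

55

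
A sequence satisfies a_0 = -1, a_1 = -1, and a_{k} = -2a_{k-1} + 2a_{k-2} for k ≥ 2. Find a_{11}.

The ordinary generating function has denominator 1 + 2z - 2z^2.
Iterating the recurrence: a_0,…,a_{11} = -1, -1, 0, -2, 4, -12, 32, -88, 240, -656, 1792, -4896.

-4896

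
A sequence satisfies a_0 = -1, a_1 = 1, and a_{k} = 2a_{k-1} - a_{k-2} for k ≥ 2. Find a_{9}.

17

The ordinary generating function has denominator 1 - 2t + t^2.
Iterating the recurrence: a_0,…,a_{9} = -1, 1, 3, 5, 7, 9, 11, 13, 15, 17.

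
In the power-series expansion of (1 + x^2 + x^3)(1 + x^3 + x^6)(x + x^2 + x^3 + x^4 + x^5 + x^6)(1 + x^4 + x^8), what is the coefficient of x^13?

(1 + x^2 + x^3) has coefficients 1,0,1,1 for degrees 0…3.
(1 + x^3 + x^6) has coefficients 1,0,0,1,0,0,1,0,0,0,0,0,0,0 for degrees 0…13.
Multiplying by (x + x^2 + x^3 + x^4 + x^5 + x^6) gives running coefficients 0,1,1,1,2,2,2,2,2,2,1,1,1,0 for degrees 0…13.
Finally multiplying by (1 + x^4 + x^8), the product of all factors after the first has coefficients 0,1,1,1,2,3,3,3,4,5,4,4,5,4 for degrees 0…13.
[x^13] = 1·4 + 1·4 + 1·4 = 12.

12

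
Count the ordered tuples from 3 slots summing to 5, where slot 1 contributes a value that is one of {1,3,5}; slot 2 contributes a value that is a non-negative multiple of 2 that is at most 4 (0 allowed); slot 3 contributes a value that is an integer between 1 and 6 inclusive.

3

The generating function for the choices is (q + q^3 + q^5)·(1 + q^2 + q^4)·(q + q^2 + q^3 + q^4 + q^5 + q^6); the count is [q^5].
(q + q^3 + q^5) has coefficients 0,1,0,1,0,1 for degrees 0…5.
(1 + q^2 + q^4) has coefficients 1,0,1,0,1,0 for degrees 0…5.
Finally multiplying by (q + q^2 + q^3 + q^4 + q^5 + q^6), the product of all factors after the first has coefficients 0,1,1,2,2,3 for degrees 0…5.
[q^5] = 1·2 + 1·1 + 1·0 = 3.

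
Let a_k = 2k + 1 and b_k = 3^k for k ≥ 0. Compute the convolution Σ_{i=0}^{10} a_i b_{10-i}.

This is [x^10] in the product of the two ordinary generating functions.
Σ = 1·59049 + 3·19683 + 5·6561 + 7·2187 + 9·729 + 11·243 + 13·81 + 15·27 + 17·9 + 19·3 + 21·1 = 177135.

177135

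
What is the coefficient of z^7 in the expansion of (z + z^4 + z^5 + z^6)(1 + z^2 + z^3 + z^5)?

(z + z^4 + z^5 + z^6) has coefficients 0,1,0,0,1,1,1 for degrees 0…6.
(1 + z^2 + z^3 + z^5) has coefficients 1,0,1,1,0,1,0,0 for degrees 0…7.
[z^7] = 1·0 + 1·1 + 1·1 + 1·0 = 2.

2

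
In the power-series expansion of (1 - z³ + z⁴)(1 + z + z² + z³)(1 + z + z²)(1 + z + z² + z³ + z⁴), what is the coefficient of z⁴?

(1 - z³ + z⁴) has coefficients 1,0,0,-1,1 for degrees 0…4.
(1 + z + z² + z³) has coefficients 1,1,1,1,0 for degrees 0…4.
Multiplying by (1 + z + z²) gives running coefficients 1,2,3,3,2 for degrees 0…4.
Finally multiplying by (1 + z + z² + z³ + z⁴), the product of all factors after the first has coefficients 1,3,6,9,11 for degrees 0…4.
[z⁴] = 1·11 − 1·3 + 1·1 = 9.

9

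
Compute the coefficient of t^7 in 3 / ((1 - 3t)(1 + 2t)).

3783

Partial fractions give a closed form: a_n = (9/5)·3^n + (6/5)·(-2)^n.
At n = 7: a_7 = 3783.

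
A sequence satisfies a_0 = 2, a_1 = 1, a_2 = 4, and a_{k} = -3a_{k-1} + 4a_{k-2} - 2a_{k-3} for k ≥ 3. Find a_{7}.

-3450

The ordinary generating function has denominator 1 + 3t - 4t^2 + 2t^3.
Iterating the recurrence: a_0,…,a_{7} = 2, 1, 4, -12, 50, -206, 842, -3450.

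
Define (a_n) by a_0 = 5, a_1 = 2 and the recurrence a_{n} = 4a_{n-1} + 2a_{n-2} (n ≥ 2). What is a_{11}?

The ordinary generating function has denominator 1 - 4x - 2x^2.
Iterating the recurrence: a_0,…,a_{11} = 5, 2, 18, 76, 340, 1512, 6728, 29936, 133200, 592672, 2637088, 11733696.

11733696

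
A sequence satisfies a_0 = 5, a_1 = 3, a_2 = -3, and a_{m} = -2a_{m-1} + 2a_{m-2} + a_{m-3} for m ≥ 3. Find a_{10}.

The ordinary generating function has denominator 1 + 2x - 2x^2 - x^3.
Iterating the recurrence: a_0,…,a_{10} = 5, 3, -3, 17, -37, 105, -267, 707, -1843, 4833, -12645.

-12645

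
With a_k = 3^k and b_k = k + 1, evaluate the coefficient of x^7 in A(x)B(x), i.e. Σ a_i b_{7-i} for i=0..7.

This is [x^7] in the product of the two ordinary generating functions.
Σ = 1·8 + 3·7 + 9·6 + 27·5 + 81·4 + 243·3 + 729·2 + 2187·1 = 4916.

4916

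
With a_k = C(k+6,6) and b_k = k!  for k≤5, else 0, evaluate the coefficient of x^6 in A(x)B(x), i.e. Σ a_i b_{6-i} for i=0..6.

The convolution is the t^6 coefficient of A(t)B(t).
Σ = 1·0 + 7·120 + 28·24 + 84·6 + 210·2 + 462·1 + 924·1 = 3822.

3822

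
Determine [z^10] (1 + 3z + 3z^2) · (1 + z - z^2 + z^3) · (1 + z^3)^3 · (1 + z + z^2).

(1 + 3z + 3z^2) has coefficients 1,3,3 for degrees 0…2.
(1 + z - z^2 + z^3) has coefficients 1,1,-1,1,0,0,0,0,0,0,0 for degrees 0…10.
Multiplying by (1 + z^3)^3 gives running coefficients 1,1,-1,4,3,-3,6,3,-3,4,1 for degrees 0…10.
Finally multiplying by (1 + z + z^2), the product of all factors after the first has coefficients 1,2,1,4,6,4,6,6,6,4,2 for degrees 0…10.
[z^10] = 1·2 + 3·4 + 3·6 = 32.

32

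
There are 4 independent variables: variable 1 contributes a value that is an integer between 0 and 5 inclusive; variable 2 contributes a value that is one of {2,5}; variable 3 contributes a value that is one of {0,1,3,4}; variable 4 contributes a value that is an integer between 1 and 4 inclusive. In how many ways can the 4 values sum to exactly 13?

The generating function for the choices is (1 + z + z² + z³ + z⁴ + z⁵)·(z² + z⁵)·(1 + z + z³ + z⁴)·(z + z² + z³ + z⁴); the count is [z¹³].
(1 + z + z² + z³ + z⁴ + z⁵) has coefficients 1,1,1,1,1,1 for degrees 0…5.
(z² + z⁵) has coefficients 0,0,1,0,0,1,0,0,0,0,0,0,0,0 for degrees 0…13.
Multiplying by (1 + z + z³ + z⁴) gives running coefficients 0,0,1,1,0,2,2,0,1,1,0,0,0,0 for degrees 0…13.
Finally multiplying by (z + z² + z³ + z⁴), the product of all factors after the first has coefficients 0,0,0,1,2,2,4,5,4,5,4,2,2,1 for degrees 0…13.
[z¹³] = 1·1 + 1·2 + 1·2 + 1·4 + 1·5 + 1·4 = 18.

18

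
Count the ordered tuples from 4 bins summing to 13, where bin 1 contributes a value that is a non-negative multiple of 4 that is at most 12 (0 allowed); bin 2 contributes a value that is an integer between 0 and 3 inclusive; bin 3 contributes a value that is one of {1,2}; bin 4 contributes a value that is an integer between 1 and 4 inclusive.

The generating function for the choices is (1 + y^4 + y^8 + y^12)·(1 + y + y^2 + y^3)·(y + y^2)·(y + y^2 + y^3 + y^4); the count is [y^13].
(1 + y^4 + y^8 + y^12) has coefficients 1,0,0,0,1,0,0,0,1,0,0,0,1 for degrees 0…12.
(1 + y + y^2 + y^3) has coefficients 1,1,1,1,0,0,0,0,0,0,0,0,0,0 for degrees 0…13.
Multiplying by (y + y^2) gives running coefficients 0,1,2,2,2,1,0,0,0,0,0,0,0,0 for degrees 0…13.
Finally multiplying by (y + y^2 + y^3 + y^4), the product of all factors after the first has coefficients 0,0,1,3,5,7,7,5,3,1,0,0,0,0 for degrees 0…13.
[y^13] = 1·0 + 1·1 + 1·7 + 1·0 = 8.

8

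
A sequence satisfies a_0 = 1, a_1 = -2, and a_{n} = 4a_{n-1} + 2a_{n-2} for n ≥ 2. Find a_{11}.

The ordinary generating function has denominator 1 - 4y - 2y^2.
Iterating the recurrence: a_0,…,a_{11} = 1, -2, -6, -28, -124, -552, -2456, -10928, -48624, -216352, -962656, -4283328.

-4283328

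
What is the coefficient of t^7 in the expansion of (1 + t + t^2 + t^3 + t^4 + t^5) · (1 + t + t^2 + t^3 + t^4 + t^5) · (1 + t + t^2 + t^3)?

(1 + t + t^2 + t^3 + t^4 + t^5) has coefficients 1,1,1,1,1,1 for degrees 0…5.
(1 + t + t^2 + t^3 + t^4 + t^5) has coefficients 1,1,1,1,1,1,0,0 for degrees 0…7.
Finally multiplying by (1 + t + t^2 + t^3), the product of all factors after the first has coefficients 1,2,3,4,4,4,3,2 for degrees 0…7.
[t^7] = 1·2 + 1·3 + 1·4 + 1·4 + 1·4 + 1·3 = 20.

20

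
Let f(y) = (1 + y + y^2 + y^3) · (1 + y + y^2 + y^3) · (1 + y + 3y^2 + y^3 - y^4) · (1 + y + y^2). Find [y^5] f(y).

49

(1 + y + y^2 + y^3) has coefficients 1,1,1,1 for degrees 0…3.
(1 + y + y^2 + y^3) has coefficients 1,1,1,1,0,0 for degrees 0…5.
Multiplying by (1 + y + 3y^2 + y^3 - y^4) gives running coefficients 1,2,5,6,4,3 for degrees 0…5.
Finally multiplying by (1 + y + y^2), the product of all factors after the first has coefficients 1,3,8,13,15,13 for degrees 0…5.
[y^5] = 1·13 + 1·15 + 1·13 + 1·8 = 49.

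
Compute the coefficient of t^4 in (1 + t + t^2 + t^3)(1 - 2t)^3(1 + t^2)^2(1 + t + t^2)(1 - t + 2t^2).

28

(1 + t + t^2 + t^3) has coefficients 1,1,1,1 for degrees 0…3.
(1 - 2t)^3 has coefficients 1,-6,12,-8,0 for degrees 0…4.
Multiplying by (1 + t^2)^2 gives running coefficients 1,-6,14,-20,25 for degrees 0…4.
Multiplying by (1 + t + t^2) gives running coefficients 1,-5,9,-12,19 for degrees 0…4.
Finally multiplying by (1 - t + 2t^2), the product of all factors after the first has coefficients 1,-6,16,-31,49 for degrees 0…4.
[t^4] = 1·49 + 1·(-31) + 1·16 + 1·(-6) = 28.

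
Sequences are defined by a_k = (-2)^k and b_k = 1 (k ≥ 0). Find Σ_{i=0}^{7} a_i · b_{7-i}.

-85

Write out a_i and b_{7-i} for i = 0,…,7 and sum the products.
Σ = 1·1 − 2·1 + 4·1 − 8·1 + 16·1 − 32·1 + 64·1 − 128·1 = -85.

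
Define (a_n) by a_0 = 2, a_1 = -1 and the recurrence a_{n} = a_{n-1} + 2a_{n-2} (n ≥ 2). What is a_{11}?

The ordinary generating function has denominator 1 - x - 2x^2.
Iterating the recurrence: a_0,…,a_{11} = 2, -1, 3, 1, 7, 9, 23, 41, 87, 169, 343, 681.

681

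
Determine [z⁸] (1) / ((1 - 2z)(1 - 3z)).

19171

Partial fractions give a closed form: a_n = (-2)·2^n + (3)·3^n.
At n = 8: a_8 = 19171.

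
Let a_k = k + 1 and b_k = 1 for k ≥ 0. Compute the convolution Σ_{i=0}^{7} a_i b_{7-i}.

36

Write out a_i and b_{7-i} for i = 0,…,7 and sum the products.
Σ = 1·1 + 2·1 + 3·1 + 4·1 + 5·1 + 6·1 + 7·1 + 8·1 = 36.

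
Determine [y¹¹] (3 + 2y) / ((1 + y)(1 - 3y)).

487154

Partial fractions give a closed form: a_n = (1/4)·(-1)^n + (11/4)·3^n.
At n = 11: a_11 = 487154.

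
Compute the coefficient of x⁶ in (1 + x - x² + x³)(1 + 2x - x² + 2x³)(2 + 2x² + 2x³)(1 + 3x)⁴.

1832

(1 + x - x² + x³) has coefficients 1,1,-1,1 for degrees 0…3.
(1 + 2x - x² + 2x³) has coefficients 1,2,-1,2,0,0,0 for degrees 0…6.
Multiplying by (2 + 2x² + 2x³) gives running coefficients 2,4,0,10,2,2,4 for degrees 0…6.
Finally multiplying by (1 + 3x)⁴, the product of all factors after the first has coefficients 2,28,156,442,716,890,1216 for degrees 0…6.
[x⁶] = 1·1216 + 1·890 − 1·716 + 1·442 = 1832.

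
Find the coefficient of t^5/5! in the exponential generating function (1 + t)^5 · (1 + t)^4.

15120

The EGF product rule gives c_5 = Σ_{k_1+k_2=5} C(5; k_1,k_2) · ∏ g_i(k_i), where (1+t)^5 gives the falling factorial (5)_k; (1+t)^4 gives the falling factorial (4)_k.
g_1(k) for k = 0…5: 1, 5, 20, 60, 120, 120.
g_2(k) for k = 0…5: 1, 4, 12, 24, 24, 0.
c_5 = Σ_k C(5,k)·g_1(k)·g_2(5−k) = 5·5·24 + 10·20·24 + 10·60·12 + 5·120·4 + 1·120·1 = 600 + 4800 + 7200 + 2400 + 120 = 15120.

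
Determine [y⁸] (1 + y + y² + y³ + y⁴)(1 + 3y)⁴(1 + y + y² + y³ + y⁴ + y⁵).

(1 + y + y² + y³ + y⁴) has coefficients 1,1,1,1,1 for degrees 0…4.
(1 + 3y)⁴ has coefficients 1,12,54,108,81,0,0,0,0 for degrees 0…8.
Finally multiplying by (1 + y + y² + y³ + y⁴ + y⁵), the product of all factors after the first has coefficients 1,13,67,175,256,256,255,243,189 for degrees 0…8.
[y⁸] = 1·189 + 1·243 + 1·255 + 1·256 + 1·256 = 1199.

1199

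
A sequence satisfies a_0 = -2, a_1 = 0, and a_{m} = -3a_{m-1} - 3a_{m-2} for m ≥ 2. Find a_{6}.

54

The ordinary generating function has denominator 1 + 3q + 3q^2.
Iterating the recurrence: a_0,…,a_{6} = -2, 0, 6, -18, 36, -54, 54.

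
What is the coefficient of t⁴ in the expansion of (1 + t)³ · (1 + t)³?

15

(1 + t)³ has coefficients 1,3,3,1 for degrees 0…3.
(1 + t)³ has coefficients 1,3,3,1,0 for degrees 0…4.
[t⁴] = 1·0 + 3·1 + 3·3 + 1·3 = 15.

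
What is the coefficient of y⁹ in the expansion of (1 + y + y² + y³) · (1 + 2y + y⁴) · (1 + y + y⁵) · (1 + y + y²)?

12

(1 + y + y² + y³) has coefficients 1,1,1,1 for degrees 0…3.
(1 + 2y + y⁴) has coefficients 1,2,0,0,1,0,0,0,0,0 for degrees 0…9.
Multiplying by (1 + y + y⁵) gives running coefficients 1,3,2,0,1,2,2,0,0,1 for degrees 0…9.
Finally multiplying by (1 + y + y²), the product of all factors after the first has coefficients 1,4,6,5,3,3,5,4,2,1 for degrees 0…9.
[y⁹] = 1·1 + 1·2 + 1·4 + 1·5 = 12.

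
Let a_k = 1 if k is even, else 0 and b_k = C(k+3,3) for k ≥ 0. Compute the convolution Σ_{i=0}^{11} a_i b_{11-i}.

The convolution is the x^11 coefficient of A(x)B(x).
Σ = 1·364 + 0·286 + 1·220 + 0·165 + 1·120 + 0·84 + 1·56 + 0·35 + 1·20 + 0·10 + 1·4 + 0·1 = 784.

784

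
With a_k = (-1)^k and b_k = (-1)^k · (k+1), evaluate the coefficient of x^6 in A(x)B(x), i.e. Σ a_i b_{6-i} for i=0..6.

28

This is [x^6] in the product of the two ordinary generating functions.
Σ = 1·7 − 1·(-6) + 1·5 − 1·(-4) + 1·3 − 1·(-2) + 1·1 = 28.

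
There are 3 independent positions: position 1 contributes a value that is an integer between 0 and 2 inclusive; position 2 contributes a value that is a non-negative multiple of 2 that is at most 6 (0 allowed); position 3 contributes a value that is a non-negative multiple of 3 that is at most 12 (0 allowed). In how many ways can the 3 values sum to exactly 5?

3

The generating function for the choices is (1 + t + t²)·(1 + t² + t⁴ + t⁶)·(1 + t³ + t⁶ + t⁹ + t¹²); the count is [t⁵].
(1 + t + t²) has coefficients 1,1,1 for degrees 0…2.
(1 + t² + t⁴ + t⁶) has coefficients 1,0,1,0,1,0 for degrees 0…5.
Finally multiplying by (1 + t³ + t⁶ + t⁹ + t¹²), the product of all factors after the first has coefficients 1,0,1,1,1,1 for degrees 0…5.
[t⁵] = 1·1 + 1·1 + 1·1 = 3.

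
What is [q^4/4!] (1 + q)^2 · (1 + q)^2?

The EGF product rule gives c_4 = Σ_{k_1+k_2=4} C(4; k_1,k_2) · ∏ g_i(k_i), where (1+q)^2 gives the falling factorial (2)_k; (1+q)^2 gives the falling factorial (2)_k.
g_1(k) for k = 0…4: 1, 2, 2, 0, 0.
g_2(k) for k = 0…4: 1, 2, 2, 0, 0.
c_4 = Σ_k C(4,k)·g_1(k)·g_2(4−k) = 6·2·2 = 24.

24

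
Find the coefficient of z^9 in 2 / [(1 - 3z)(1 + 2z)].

The denominator gives the recurrence a_n = a_(n−1) + 6a_(n−2) for n ≥ 2; the numerator fixes a_0 = 2, a_1 = 2.
Iterating: 2, 2, 14, 26, 110, 266, 926, 2522, 8078, 23210, so a_9 = 23210.

23210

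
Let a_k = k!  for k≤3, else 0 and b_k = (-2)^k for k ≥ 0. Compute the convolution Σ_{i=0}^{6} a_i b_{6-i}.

The convolution is the x^6 coefficient of A(x)B(x).
Σ = 1·64 + 1·(-32) + 2·16 + 6·(-8) + 0·4 + 0·(-2) + 0·1 = 16.

16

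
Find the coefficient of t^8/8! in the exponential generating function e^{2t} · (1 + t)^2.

The EGF product rule gives c_8 = Σ_{k_1+k_2=8} C(8; k_1,k_2) · ∏ g_i(k_i), where e^{2t} gives (2)^k; (1+t)^2 gives the falling factorial (2)_k.
g_1(k) for k = 0…8: 1, 2, 4, 8, 16, 32, 64, 128, 256.
g_2(k) for k = 0…8: 1, 2, 2, 0, 0, 0, 0, 0, 0.
c_8 = Σ_k C(8,k)·g_1(k)·g_2(8−k) = 28·64·2 + 8·128·2 + 1·256·1 = 3584 + 2048 + 256 = 5888.

5888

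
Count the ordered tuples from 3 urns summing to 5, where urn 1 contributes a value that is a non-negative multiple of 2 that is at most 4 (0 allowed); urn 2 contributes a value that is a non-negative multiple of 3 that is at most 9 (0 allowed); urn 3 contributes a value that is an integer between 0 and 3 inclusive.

The generating function for the choices is (1 + x² + x⁴)·(1 + x³ + x⁶ + x⁹)·(1 + x + x² + x³); the count is [x⁵].
(1 + x² + x⁴) has coefficients 1,0,1,0,1 for degrees 0…4.
(1 + x³ + x⁶ + x⁹) has coefficients 1,0,0,1,0,0 for degrees 0…5.
Finally multiplying by (1 + x + x² + x³), the product of all factors after the first has coefficients 1,1,1,2,1,1 for degrees 0…5.
[x⁵] = 1·1 + 1·2 + 1·1 = 4.

4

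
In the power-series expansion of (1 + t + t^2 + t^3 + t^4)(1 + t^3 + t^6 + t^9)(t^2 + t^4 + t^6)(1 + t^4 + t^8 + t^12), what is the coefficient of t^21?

12

(1 + t + t^2 + t^3 + t^4) has coefficients 1,1,1,1,1 for degrees 0…4.
(1 + t^3 + t^6 + t^9) has coefficients 1,0,0,1,0,0,1,0,0,1,0,0,0,0,0,0,0,0,0,0,0,0 for degrees 0…21.
Multiplying by (t^2 + t^4 + t^6) gives running coefficients 0,0,1,0,1,1,1,1,1,1,1,1,1,1,0,1,0,0,0,0,0,0 for degrees 0…21.
Finally multiplying by (1 + t^4 + t^8 + t^12), the product of all factors after the first has coefficients 0,0,1,0,1,1,2,1,2,2,3,2,3,3,3,3,3,3,2,3,2,2 for degrees 0…21.
[t^21] = 1·2 + 1·2 + 1·3 + 1·2 + 1·3 = 12.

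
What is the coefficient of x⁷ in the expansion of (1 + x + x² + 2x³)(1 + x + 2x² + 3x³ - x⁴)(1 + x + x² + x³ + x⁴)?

23

(1 + x + x² + 2x³) has coefficients 1,1,1,2 for degrees 0…3.
(1 + x + 2x² + 3x³ - x⁴) has coefficients 1,1,2,3,-1,0,0,0 for degrees 0…7.
Finally multiplying by (1 + x + x² + x³ + x⁴), the product of all factors after the first has coefficients 1,2,4,7,6,5,4,2 for degrees 0…7.
[x⁷] = 1·2 + 1·4 + 1·5 + 2·6 = 23.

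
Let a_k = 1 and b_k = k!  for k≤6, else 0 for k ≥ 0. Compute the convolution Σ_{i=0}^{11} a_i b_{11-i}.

874

The convolution is the x^11 coefficient of A(x)B(x).
Σ = 1·0 + 1·0 + 1·0 + 1·0 + 1·0 + 1·720 + 1·120 + 1·24 + 1·6 + 1·2 + 1·1 + 1·1 = 874.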